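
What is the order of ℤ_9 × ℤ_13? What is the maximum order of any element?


|ℤ_9 × ℤ_13| = 9 × 13 = 117
Max element order = lcm(9,13) = 117
Cyclic? Yes (gcd=1)

|ℤ_9×ℤ_13| = 117, max element order = 117


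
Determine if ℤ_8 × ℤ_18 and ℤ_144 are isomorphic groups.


Comparing ℤ_8 × ℤ_18 and ℤ_144:
gcd(8,18) = 2 ≠ 1. Max element order in ℤ_8×ℤ_18 is lcm(8,18) = 72 < 144, so it has no element of order 144

No, ℤ_8 × ℤ_18 ≇ ℤ_144


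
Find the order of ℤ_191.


ℤ_n has n elements.

|ℤ_191| = 191


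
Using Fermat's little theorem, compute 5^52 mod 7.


Fermat's little theorem: if p is prime and gcd(a,p)=1, then a^(p-1) ≡ 1 (mod p)
p = 7 is prime, gcd(5,7) = 1
Reduce exponent: 52 mod 6 = 4
So 5^52 ≡ 5^4 (mod 7)
5^4 mod 7 = 2

5^52 ≡ 2 (mod 7)


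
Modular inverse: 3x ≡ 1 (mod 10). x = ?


Use the extended Euclidean algorithm to write 1 = 3·s + 10·t; then s mod 10 is the inverse.
Euclidean algorithm:
  3 = 0·10 + 3
  10 = 3·3 + 1
  3 = 3·1 + 0
gcd(3,10) = 1
Back-substitution gives: 3·(-3) + 10·(1) = 1
So 3⁻¹ ≡ -3 ≡ 7 (mod 10)
Check: 3 × 7 = 21 ≡ 1 (mod 10) ✓

3⁻¹ ≡ 7 (mod 10)


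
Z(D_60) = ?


Z(G) = {g ∈ G | gx = xg for all x ∈ G}
For even n, Z(D_n) = {e, r^(n/2)}: the 180° rotation r^30 commutes with every reflection and rotation

Z(D_60) = {e, r^30}


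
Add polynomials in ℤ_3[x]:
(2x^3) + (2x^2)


Add coefficients mod 3:
x^0: 0 + 0 = 0 (mod 3)
x^1: 0 + 0 = 0 (mod 3)
x^2: 0 + 2 = 2 (mod 3)
x^3: 2 + 0 = 2 (mod 3)
Result: 2x^2 + 2x^3

f + g = 2x^2 + 2x^3


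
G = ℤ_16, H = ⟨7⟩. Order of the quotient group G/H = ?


|⟨7⟩| = n / gcd(7, 16) = 16 / 1 = 16
H is normal (ℤ_16 is abelian).
|G/H| = |G| / |H| = 16 / 16 = 1

|G/H| = 1


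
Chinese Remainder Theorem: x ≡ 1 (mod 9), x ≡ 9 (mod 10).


m₁ = 9, m₂ = 10, gcd = 1, so CRT applies. M = m₁·m₂ = 90
Let M₁ = M/m₁ = 10, M₂ = M/m₂ = 9
Find y₁ ≡ M₁⁻¹ (mod m₁): 10⁻¹ ≡ 1 (mod 9)
Find y₂ ≡ M₂⁻¹ (mod m₂): 9⁻¹ ≡ 9 (mod 10)
x = a₁·M₁·y₁ + a₂·M₂·y₂ = 1·10·1 + 9·9·9 = 739
Reduce mod 90: x ≡ 19
Check: 19 mod 9 = 1 ✓, 19 mod 10 = 9 ✓

x ≡ 19 (mod 90)


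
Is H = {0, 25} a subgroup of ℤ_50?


Subgroup test for H = {0, 25} in (ℤ_50, +):
(1) 0 ∈ H? Yes
(2) Closure: for all a,b ∈ H, (a+b) mod 50 ∈ H? Yes
(3) Inverses: for all a ∈ H, -a mod 50 ∈ H? Yes

Yes, H is a subgroup of ℤ_50


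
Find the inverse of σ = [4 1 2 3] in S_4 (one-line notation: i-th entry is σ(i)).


To find σ⁻¹, swap domain and range:
σ(1) = 4 → σ⁻¹(4) = 1
σ(2) = 1 → σ⁻¹(1) = 2
σ(3) = 2 → σ⁻¹(2) = 3
σ(4) = 3 → σ⁻¹(3) = 4

σ⁻¹ = [2 3 4 1]


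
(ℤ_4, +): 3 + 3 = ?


Operation: addition mod 4
3 + 3 = (a + b) mod 4 with a = 3, b = 3

3 + 3 = 2


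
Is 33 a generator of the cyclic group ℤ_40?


g generates ℤ_n iff gcd(g, n) = 1
gcd(33, 40) = 1
Since gcd = 1, 33 is a generator.

Yes, 33 generates ℤ_40


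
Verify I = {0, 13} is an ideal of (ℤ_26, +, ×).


Check ideal conditions for I = {0, 13} in ℤ_26:
(1) I is an additive subgroup? Yes
(2) For r ∈ ℤ_26 and a ∈ I: r·a ∈ I? Yes

Yes, I is an ideal of ℤ_26


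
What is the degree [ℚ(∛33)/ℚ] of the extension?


∛33 has minimal polynomial x³ - 33 (irreducible over ℚ since 33 is not a perfect cube)

[ℚ(∛33)/ℚ] = 3


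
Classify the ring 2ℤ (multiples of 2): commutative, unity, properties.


2ℤ is a commutative ring under +,× but has no multiplicative identity (1 ∉ 2ℤ); it has no zero divisors, but without unity it is not an integral domain
Commutative: Yes
Integral domain: No
Has unity: No

2ℤ (multiples of 2): Commutative=Yes, Unity=No


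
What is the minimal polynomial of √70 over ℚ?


√70 satisfies x² - 70 = 0, irreducible over ℚ since 70 is squarefree

Minimal polynomial: x² - 70


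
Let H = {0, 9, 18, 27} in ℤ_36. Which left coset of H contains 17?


17 + H = {17 + h (mod 36) : h ∈ H}
17+0=17, 17+9=26, 17+18=35, 17+27=8
17 + H = {8, 17, 26, 35} = 8 + H

17 + H = {8, 17, 26, 35}


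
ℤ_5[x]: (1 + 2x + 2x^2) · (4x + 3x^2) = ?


Expand and collect like terms; reduce coefficients mod 5:
x^0: 1·0 = 0 ≡ 0 (mod 5)
x^1: 1·4 + 2·0 = 4 ≡ 4 (mod 5)
x^2: 1·3 + 2·4 + 2·0 = 11 ≡ 1 (mod 5)
x^3: 2·3 + 2·4 = 14 ≡ 4 (mod 5)
x^4: 2·3 = 6 ≡ 1 (mod 5)
Result: 4x + x^2 + 4x^3 + x^4

f · g = 4x + x^2 + 4x^3 + x^4


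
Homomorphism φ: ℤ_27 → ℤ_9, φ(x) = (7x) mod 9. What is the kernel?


Kernel = preimage of identity
ker(φ) = {x ∈ ℤ_27 : 7x ≡ 0 (mod 9)}. Since 9 | 27, φ is well-defined. The kernel is the cyclic subgroup ⟨9⟩ of ℤ_27 (order 3), i.e. {0, 9, 18}

ker(φ) = {0, 9, 18}


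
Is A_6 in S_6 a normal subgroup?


H = A_6 in S_6
A_6 has index 2 in S_6, and every subgroup of index 2 is normal

Yes, normal subgroup


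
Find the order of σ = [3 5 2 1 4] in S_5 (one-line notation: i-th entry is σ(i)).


Cycle decomposition: (1 3 2 5 4)
Cycle lengths: 5
Order = lcm(5) = 5

ord(σ) = 5


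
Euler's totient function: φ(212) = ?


Factor n: 212 = 2^2 × 53
φ(n) = n · ∏(1 - 1/p) over distinct primes p | n
φ(212) = 212 · (1 - 1/2) · (1 - 1/53) = 104

φ(212) = 104


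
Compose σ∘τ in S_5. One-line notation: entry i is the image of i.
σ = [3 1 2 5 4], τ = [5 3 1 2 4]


σ∘τ: apply τ first, then σ
1 →τ 5 →σ 4
2 →τ 3 →σ 2
3 →τ 1 →σ 3
4 →τ 2 →σ 1
5 →τ 4 →σ 5

σ∘τ = [4 2 3 1 5]


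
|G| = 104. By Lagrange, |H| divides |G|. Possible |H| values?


Lagrange's theorem: |H| divides |G|
|G| = 104
Divisors of 104: 1, 2, 4, 8, 13, 26, 52, 104

Possible subgroup orders: {1, 2, 4, 8, 13, 26, 52, 104}


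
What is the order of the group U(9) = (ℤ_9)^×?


U(n) is the group of units mod n; |U(n)| = φ(n)
|U(9)| = φ(9) = 6

|U(9) = (ℤ_9)^×| = 6


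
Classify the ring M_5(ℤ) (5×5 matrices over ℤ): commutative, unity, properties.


Matrix multiplication is non-commutative for n ≥ 2; the identity matrix I is the unity; singular matrices give zero divisors, so not an integral domain
Commutative: No
Integral domain: No
Has unity: Yes

M_5(ℤ) (5×5 matrices over ℤ): Commutative=No, Unity=Yes


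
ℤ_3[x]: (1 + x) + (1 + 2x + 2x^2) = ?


Add coefficients mod 3:
x^0: 1 + 1 = 2 (mod 3)
x^1: 1 + 2 = 0 (mod 3)
x^2: 0 + 2 = 2 (mod 3)
Result: 2 + 2x^2

f + g = 2 + 2x^2


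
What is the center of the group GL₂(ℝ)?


Z(G) = {g ∈ G | gx = xg for all x ∈ G}
Only scalar multiples of the identity commute with all invertible matrices

Z(GL₂(ℝ)) = {aI : a ∈ ℝ, a ≠ 0}


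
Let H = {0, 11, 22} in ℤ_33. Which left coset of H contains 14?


14 + H = {14 + h (mod 33) : h ∈ H}
14+0=14, 14+11=25, 14+22=3
14 + H = {3, 14, 25} = 3 + H

14 + H = {3, 14, 25}


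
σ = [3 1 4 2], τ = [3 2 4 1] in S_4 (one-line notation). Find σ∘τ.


σ∘τ: apply τ first, then σ
1 →τ 3 →σ 4
2 →τ 2 →σ 1
3 →τ 4 →σ 2
4 →τ 1 →σ 3

σ∘τ = [4 1 2 3]


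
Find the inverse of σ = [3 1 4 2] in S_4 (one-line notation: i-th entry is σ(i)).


To find σ⁻¹, swap domain and range:
σ(1) = 3 → σ⁻¹(3) = 1
σ(2) = 1 → σ⁻¹(1) = 2
σ(3) = 4 → σ⁻¹(4) = 3
σ(4) = 2 → σ⁻¹(2) = 4

σ⁻¹ = [2 4 1 3]


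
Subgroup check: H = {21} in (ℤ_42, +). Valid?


Subgroup test for H = {21} in (ℤ_42, +):
(1) 0 ∈ H? No
(2) Closure: for all a,b ∈ H, (a+b) mod 42 ∈ H? No  [counterexample: 21 + 21 = 0 ∉ H]
(3) Inverses: for all a ∈ H, -a mod 42 ∈ H? Yes

No, H is not a subgroup of ℤ_42


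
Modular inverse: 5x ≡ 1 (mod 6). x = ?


Use the extended Euclidean algorithm to write 1 = 5·s + 6·t; then s mod 6 is the inverse.
Euclidean algorithm:
  5 = 0·6 + 5
  6 = 1·5 + 1
  5 = 5·1 + 0
gcd(5,6) = 1
Back-substitution gives: 5·(-1) + 6·(1) = 1
So 5⁻¹ ≡ -1 ≡ 5 (mod 6)
Check: 5 × 5 = 25 ≡ 1 (mod 6) ✓

5⁻¹ ≡ 5 (mod 6)


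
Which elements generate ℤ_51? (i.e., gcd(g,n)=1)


g generates ℤ_n iff gcd(g,n) = 1
Prime factors of 51: 3, 17
Generators are g ∈ {1,...,50} not divisible by any of these primes.
Generators: {1, 2, 4, 5, 7, 8, 10, 11, 13, 14, 16, 19, 20, 22, 23, 25, 26, 28, 29, 31, 32, 35, 37, 38, 40, 41, 43, 44, 46, 47, 49, 50}
Number of generators = φ(51) = 32

Generators of ℤ_51 = {1, 2, 4, 5, 7, 8, 10, 11, 13, 14, 16, 19, 20, 22, 23, 25, 26, 28, 29, 31, 32, 35, 37, 38, 40, 41, 43, 44, 46, 47, 49, 50}


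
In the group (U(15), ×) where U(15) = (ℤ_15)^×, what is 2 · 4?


Operation: multiplication mod 15
2 · 4 = (a × b) mod 15 with a = 2, b = 4

2 · 4 = 8


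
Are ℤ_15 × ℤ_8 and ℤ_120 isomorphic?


Comparing ℤ_15 × ℤ_8 and ℤ_120:
gcd(15,8) = 1, so ℤ_15 × ℤ_8 ≅ ℤ_120 (CRT)

Yes, ℤ_15 × ℤ_8 ≅ ℤ_120


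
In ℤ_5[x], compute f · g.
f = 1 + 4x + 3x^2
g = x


Expand and collect like terms; reduce coefficients mod 5:
x^0: 1·0 = 0 ≡ 0 (mod 5)
x^1: 1·1 + 4·0 = 1 ≡ 1 (mod 5)
x^2: 4·1 + 3·0 = 4 ≡ 4 (mod 5)
x^3: 3·1 = 3 ≡ 3 (mod 5)
Result: x + 4x^2 + 3x^3

f · g = x + 4x^2 + 3x^3


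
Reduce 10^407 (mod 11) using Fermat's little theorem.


Fermat's little theorem: if p is prime and gcd(a,p)=1, then a^(p-1) ≡ 1 (mod p)
p = 11 is prime, gcd(10,11) = 1
Reduce exponent: 407 mod 10 = 7
So 10^407 ≡ 10^7 (mod 11)
10^7 mod 11 = 10

10^407 ≡ 10 (mod 11)


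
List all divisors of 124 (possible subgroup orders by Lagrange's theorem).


Lagrange's theorem: |H| divides |G|
|G| = 124
Divisors of 124: 1, 2, 4, 31, 62, 124

Possible subgroup orders: {1, 2, 4, 31, 62, 124}


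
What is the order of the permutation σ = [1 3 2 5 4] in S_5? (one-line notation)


Cycle decomposition: (2 3) (4 5)
Cycle lengths: 2, 2
Order = lcm(2, 2) = 2

ord(σ) = 2


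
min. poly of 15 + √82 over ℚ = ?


Let α = 15 + √82. Then α - 15 = √82, so (α - 15)² = 82, giving α² - 30α + 143 = 0. Degree 2 and α ∉ ℚ, so this is the minimal polynomial.

Minimal polynomial: x² - 30x + 143


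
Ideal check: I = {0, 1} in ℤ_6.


Check ideal conditions for I = {0, 1} in ℤ_6:
(1) I is an additive subgroup? No
(2) For r ∈ ℤ_6 and a ∈ I: r·a ∈ I? No  [counterexample: r=2, a=1, r·a mod 6 = 2 ∉ I]

No, I is not an ideal of ℤ_6


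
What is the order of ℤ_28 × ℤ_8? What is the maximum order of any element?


|ℤ_28 × ℤ_8| = 28 × 8 = 224
Max element order = lcm(28,8) = 56
Cyclic? No (gcd=4)

|ℤ_28×ℤ_8| = 224, max element order = 56


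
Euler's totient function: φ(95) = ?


Factor n: 95 = 5 × 19
φ(n) = n · ∏(1 - 1/p) over distinct primes p | n
φ(95) = 95 · (1 - 1/5) · (1 - 1/19) = 72

φ(95) = 72


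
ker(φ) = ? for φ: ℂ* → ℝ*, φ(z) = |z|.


Kernel = preimage of identity
ker(φ) = {z ∈ ℂ* | |z| = 1} = unit circle S¹

ker(φ) = S¹ (unit circle)


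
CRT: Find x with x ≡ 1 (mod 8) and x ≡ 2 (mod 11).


m₁ = 8, m₂ = 11, gcd = 1, so CRT applies. M = m₁·m₂ = 88
Let M₁ = M/m₁ = 11, M₂ = M/m₂ = 8
Find y₁ ≡ M₁⁻¹ (mod m₁): 11⁻¹ ≡ 3 (mod 8)
Find y₂ ≡ M₂⁻¹ (mod m₂): 8⁻¹ ≡ 7 (mod 11)
x = a₁·M₁·y₁ + a₂·M₂·y₂ = 1·11·3 + 2·8·7 = 145
Reduce mod 88: x ≡ 57
Check: 57 mod 8 = 1 ✓, 57 mod 11 = 2 ✓

x ≡ 57 (mod 88)


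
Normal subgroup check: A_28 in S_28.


H = A_28 in S_28
A_28 has index 2 in S_28, and every subgroup of index 2 is normal

Yes, normal subgroup


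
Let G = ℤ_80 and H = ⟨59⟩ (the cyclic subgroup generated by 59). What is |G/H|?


|⟨59⟩| = n / gcd(59, 80) = 80 / 1 = 80
H is normal (ℤ_80 is abelian).
|G/H| = |G| / |H| = 80 / 80 = 1

|G/H| = 1


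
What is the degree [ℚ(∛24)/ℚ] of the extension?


∛24 has minimal polynomial x³ - 24 (irreducible over ℚ since 24 is not a perfect cube)

[ℚ(∛24)/ℚ] = 3


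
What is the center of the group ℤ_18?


Z(G) = {g ∈ G | gx = xg for all x ∈ G}
ℤ_18 is abelian, so Z(G) = G

Z(ℤ_18) = ℤ_18


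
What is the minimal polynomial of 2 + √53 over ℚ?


Let α = 2 + √53. Then α - 2 = √53, so (α - 2)² = 53, giving α² - 4α - 49 = 0. Degree 2 and α ∉ ℚ, so this is the minimal polynomial.

Minimal polynomial: x² - 4x - 49


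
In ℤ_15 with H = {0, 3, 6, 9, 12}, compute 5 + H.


5 + H = {5 + h (mod 15) : h ∈ H}
5+0=5, 5+3=8, 5+6=11, 5+9=14, 5+12=2
5 + H = {2, 5, 8, 11, 14} = 2 + H

5 + H = {2, 5, 8, 11, 14}


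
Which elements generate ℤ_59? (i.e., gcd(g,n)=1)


g generates ℤ_n iff gcd(g,n) = 1
Prime factors of 59: 59
Generators are g ∈ {1,...,58} not divisible by any of these primes.
Generators: {1, 2, 3, 4, 5, 6, 7, 8, 9, 10, 11, 12, 13, 14, 15, 16, 17, 18, 19, 20, 21, 22, 23, 24, 25, 26, 27, 28, 29, 30, 31, 32, 33, 34, 35, 36, 37, 38, 39, 40, 41, 42, 43, 44, 45, 46, 47, 48, 49, 50, 51, 52, 53, 54, 55, 56, 57, 58}
Number of generators = φ(59) = 58

Generators of ℤ_59 = {1, 2, 3, 4, 5, 6, 7, 8, 9, 10, 11, 12, 13, 14, 15, 16, 17, 18, 19, 20, 21, 22, 23, 24, 25, 26, 27, 28, 29, 30, 31, 32, 33, 34, 35, 36, 37, 38, 39, 40, 41, 42, 43, 44, 45, 46, 47, 48, 49, 50, 51, 52, 53, 54, 55, 56, 57, 58}


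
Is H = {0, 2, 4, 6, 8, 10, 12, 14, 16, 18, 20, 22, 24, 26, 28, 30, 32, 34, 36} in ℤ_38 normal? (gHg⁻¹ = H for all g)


H = {0, 2, 4, 6, 8, 10, 12, 14, 16, 18, 20, 22, 24, 26, 28, 30, 32, 34, 36} in ℤ_38
ℤ_38 is abelian; every subgroup of an abelian group is normal

Yes, normal subgroup


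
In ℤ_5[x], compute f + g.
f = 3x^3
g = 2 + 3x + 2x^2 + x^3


Add coefficients mod 5:
x^0: 0 + 2 = 2 (mod 5)
x^1: 0 + 3 = 3 (mod 5)
x^2: 0 + 2 = 2 (mod 5)
x^3: 3 + 1 = 4 (mod 5)
Result: 2 + 3x + 2x^2 + 4x^3

f + g = 2 + 3x + 2x^2 + 4x^3


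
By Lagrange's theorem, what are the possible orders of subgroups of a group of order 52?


Lagrange's theorem: |H| divides |G|
|G| = 52
Divisors of 52: 1, 2, 4, 13, 26, 52

Possible subgroup orders: {1, 2, 4, 13, 26, 52}


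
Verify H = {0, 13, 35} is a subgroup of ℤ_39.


Subgroup test for H = {0, 13, 35} in (ℤ_39, +):
(1) 0 ∈ H? Yes
(2) Closure: for all a,b ∈ H, (a+b) mod 39 ∈ H? No  [counterexample: 13 + 13 = 26 ∉ H]
(3) Inverses: for all a ∈ H, -a mod 39 ∈ H? No

No, H is not a subgroup of ℤ_39


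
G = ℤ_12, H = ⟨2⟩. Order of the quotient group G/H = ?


|⟨2⟩| = n / gcd(2, 12) = 12 / 2 = 6
H is normal (ℤ_12 is abelian).
|G/H| = |G| / |H| = 12 / 6 = 2

|G/H| = 2


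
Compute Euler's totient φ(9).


φ(n) = count of k ∈ {1,...,n} with gcd(k,n)=1
Coprimes to 9: {1, 2, 4, 5, 7, 8}
Count: 6

φ(9) = 6


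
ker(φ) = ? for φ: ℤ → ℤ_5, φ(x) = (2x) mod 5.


Kernel = preimage of identity
ker(φ) = {x ∈ ℤ : 2x ≡ 0 (mod 5)}. gcd(2,5) = 1, so 2x ≡ 0 (mod 5) ⟺ x ≡ 0 (mod 5/1 = 5). Hence ker(φ) = 5ℤ

ker(φ) = 5ℤ


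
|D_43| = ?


|D_n| = 2n (n rotations and n reflections)
|D_43| = 2×43 = 86

|D_43| = 86


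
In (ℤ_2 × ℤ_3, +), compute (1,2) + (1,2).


Operation: componentwise addition mod (2, 3)
(1,2) + (1,2) = ((a₁+b₁) mod 2, (a₂+b₂) mod 3) with a = (1,2), b = (1,2)

(1,2) + (1,2) = (0,1)


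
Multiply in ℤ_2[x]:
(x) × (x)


Expand and collect like terms; reduce coefficients mod 2:
x^0: 0·0 = 0 ≡ 0 (mod 2)
x^1: 0·1 + 1·0 = 0 ≡ 0 (mod 2)
x^2: 1·1 = 1 ≡ 1 (mod 2)
Result: x^2

f · g = x^2


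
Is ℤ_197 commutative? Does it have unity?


ℤ_197 is a commutative ring with unity 1; 197 is prime, so ℤ_197 is a field (hence an integral domain)
Commutative: Yes
Integral domain: Yes
Has unity: Yes

ℤ_197: Commutative=Yes, Unity=Yes


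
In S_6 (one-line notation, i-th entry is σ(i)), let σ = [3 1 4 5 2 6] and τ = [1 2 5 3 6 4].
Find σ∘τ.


σ∘τ: apply τ first, then σ
1 →τ 1 →σ 3
2 →τ 2 →σ 1
3 →τ 5 →σ 2
4 →τ 3 →σ 4
5 →τ 6 →σ 6
6 →τ 4 →σ 5

σ∘τ = [3 1 2 4 6 5]


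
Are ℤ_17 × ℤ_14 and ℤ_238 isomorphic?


Comparing ℤ_17 × ℤ_14 and ℤ_238:
gcd(17,14) = 1, so ℤ_17 × ℤ_14 ≅ ℤ_238 (CRT)

Yes, ℤ_17 × ℤ_14 ≅ ℤ_238


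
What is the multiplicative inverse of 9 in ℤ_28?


Use the extended Euclidean algorithm to write 1 = 9·s + 28·t; then s mod 28 is the inverse.
Euclidean algorithm:
  9 = 0·28 + 9
  28 = 3·9 + 1
  9 = 9·1 + 0
gcd(9,28) = 1
Back-substitution gives: 9·(-3) + 28·(1) = 1
So 9⁻¹ ≡ -3 ≡ 25 (mod 28)
Check: 9 × 25 = 225 ≡ 1 (mod 28) ✓

9⁻¹ ≡ 25 (mod 28)


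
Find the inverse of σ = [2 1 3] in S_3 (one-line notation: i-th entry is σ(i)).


To find σ⁻¹, swap domain and range:
σ(1) = 2 → σ⁻¹(2) = 1
σ(2) = 1 → σ⁻¹(1) = 2
σ(3) = 3 → σ⁻¹(3) = 3

σ⁻¹ = [2 1 3]


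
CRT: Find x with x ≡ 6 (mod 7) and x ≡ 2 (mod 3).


m₁ = 7, m₂ = 3, gcd = 1, so CRT applies. M = m₁·m₂ = 21
Let M₁ = M/m₁ = 3, M₂ = M/m₂ = 7
Find y₁ ≡ M₁⁻¹ (mod m₁): 3⁻¹ ≡ 5 (mod 7)
Find y₂ ≡ M₂⁻¹ (mod m₂): 7⁻¹ ≡ 1 (mod 3)
x = a₁·M₁·y₁ + a₂·M₂·y₂ = 6·3·5 + 2·7·1 = 104
Reduce mod 21: x ≡ 20
Check: 20 mod 7 = 6 ✓, 20 mod 3 = 2 ✓

x ≡ 20 (mod 21)


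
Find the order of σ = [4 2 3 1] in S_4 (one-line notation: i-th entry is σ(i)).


Cycle decomposition: (1 4)
Cycle lengths: 2
Order = lcm(2) = 2

ord(σ) = 2


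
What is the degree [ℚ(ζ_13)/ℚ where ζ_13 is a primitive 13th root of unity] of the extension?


[ℚ(ζ_n):ℚ] = deg Φ_n(x) = φ(n). Here φ(13) = 12

[ℚ(ζ_13)/ℚ where ζ_13 is a primitive 13th root of unity] = 12


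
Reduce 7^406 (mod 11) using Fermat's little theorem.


Fermat's little theorem: if p is prime and gcd(a,p)=1, then a^(p-1) ≡ 1 (mod p)
p = 11 is prime, gcd(7,11) = 1
Reduce exponent: 406 mod 10 = 6
So 7^406 ≡ 7^6 (mod 11)
7^6 mod 11 = 4

7^406 ≡ 4 (mod 11)


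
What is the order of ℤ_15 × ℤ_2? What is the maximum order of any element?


|ℤ_15 × ℤ_2| = 15 × 2 = 30
Max element order = lcm(15,2) = 30
Cyclic? Yes (gcd=1)

|ℤ_15×ℤ_2| = 30, max element order = 30


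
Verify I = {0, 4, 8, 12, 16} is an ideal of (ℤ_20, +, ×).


Check ideal conditions for I = {0, 4, 8, 12, 16} in ℤ_20:
(1) I is an additive subgroup? Yes
(2) For r ∈ ℤ_20 and a ∈ I: r·a ∈ I? Yes

Yes, I is an ideal of ℤ_20


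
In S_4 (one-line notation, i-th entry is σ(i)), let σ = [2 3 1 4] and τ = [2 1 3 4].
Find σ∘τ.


σ∘τ: apply τ first, then σ
1 →τ 2 →σ 3
2 →τ 1 →σ 2
3 →τ 3 →σ 1
4 →τ 4 →σ 4

σ∘τ = [3 2 1 4]


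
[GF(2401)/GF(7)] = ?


GF(2401) = GF(7^4), so the extension degree is 4

[GF(2401)/GF(7)] = 4


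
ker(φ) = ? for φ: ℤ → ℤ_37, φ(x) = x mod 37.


Kernel = preimage of identity
ker(φ) = {x ∈ ℤ : x ≡ 0 (mod 37)} = 37ℤ = {0, ±37, ±74, ...}

ker(φ) = 37ℤ


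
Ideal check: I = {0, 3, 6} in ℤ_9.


Check ideal conditions for I = {0, 3, 6} in ℤ_9:
(1) I is an additive subgroup? Yes
(2) For r ∈ ℤ_9 and a ∈ I: r·a ∈ I? Yes

Yes, I is an ideal of ℤ_9


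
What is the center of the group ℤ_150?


Z(G) = {g ∈ G | gx = xg for all x ∈ G}
ℤ_150 is abelian, so Z(G) = G

Z(ℤ_150) = ℤ_150


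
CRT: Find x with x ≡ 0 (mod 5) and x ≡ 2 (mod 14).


m₁ = 5, m₂ = 14, gcd = 1, so CRT applies. M = m₁·m₂ = 70
Let M₁ = M/m₁ = 14, M₂ = M/m₂ = 5
Find y₁ ≡ M₁⁻¹ (mod m₁): 14⁻¹ ≡ 4 (mod 5)
Find y₂ ≡ M₂⁻¹ (mod m₂): 5⁻¹ ≡ 3 (mod 14)
x = a₁·M₁·y₁ + a₂·M₂·y₂ = 0·14·4 + 2·5·3 = 30
Reduce mod 70: x ≡ 30
Check: 30 mod 5 = 0 ✓, 30 mod 14 = 2 ✓

x ≡ 30 (mod 70)


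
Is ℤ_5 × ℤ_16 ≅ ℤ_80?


Comparing ℤ_5 × ℤ_16 and ℤ_80:
gcd(5,16) = 1, so ℤ_5 × ℤ_16 ≅ ℤ_80 (CRT)

Yes, ℤ_5 × ℤ_16 ≅ ℤ_80


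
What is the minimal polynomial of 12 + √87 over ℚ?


Let α = 12 + √87. Then α - 12 = √87, so (α - 12)² = 87, giving α² - 24α + 57 = 0. Degree 2 and α ∉ ℚ, so this is the minimal polynomial.

Minimal polynomial: x² - 24x + 57


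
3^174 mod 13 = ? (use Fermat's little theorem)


Fermat's little theorem: if p is prime and gcd(a,p)=1, then a^(p-1) ≡ 1 (mod p)
p = 13 is prime, gcd(3,13) = 1
Reduce exponent: 174 mod 12 = 6
So 3^174 ≡ 3^6 (mod 13)
3^6 mod 13 = 1

3^174 ≡ 1 (mod 13)


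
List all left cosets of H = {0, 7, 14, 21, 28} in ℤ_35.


H = {0, 7, 14, 21, 28}, |H| = 5
Number of cosets = |G|/|H| = 35/5 = 7
0 + H = {0, 7, 14, 21, 28}
1 + H = {1, 8, 15, 22, 29}
2 + H = {2, 9, 16, 23, 30}
3 + H = {3, 10, 17, 24, 31}
4 + H = {4, 11, 18, 25, 32}
5 + H = {5, 12, 19, 26, 33}
6 + H = {6, 13, 20, 27, 34}

Cosets: 0+H={0,7,14,21,28}; 1+H={1,8,15,22,29}; 2+H={2,9,16,23,30}; 3+H={3,10,17,24,31}; 4+H={4,11,18,25,32}; 5+H={5,12,19,26,33}; 6+H={6,13,20,27,34}


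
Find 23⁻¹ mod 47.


Use the extended Euclidean algorithm to write 1 = 23·s + 47·t; then s mod 47 is the inverse.
Euclidean algorithm:
  23 = 0·47 + 23
  47 = 2·23 + 1
  23 = 23·1 + 0
gcd(23,47) = 1
Back-substitution gives: 23·(-2) + 47·(1) = 1
So 23⁻¹ ≡ -2 ≡ 45 (mod 47)
Check: 23 × 45 = 1035 ≡ 1 (mod 47) ✓

23⁻¹ ≡ 45 (mod 47)


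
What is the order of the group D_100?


|D_n| = 2n (n rotations and n reflections)
|D_100| = 2×100 = 200

|D_100| = 200


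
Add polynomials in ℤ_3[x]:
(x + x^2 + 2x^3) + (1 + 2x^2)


Add coefficients mod 3:
x^0: 0 + 1 = 1 (mod 3)
x^1: 1 + 0 = 1 (mod 3)
x^2: 1 + 2 = 0 (mod 3)
x^3: 2 + 0 = 2 (mod 3)
Result: 1 + x + 2x^3

f + g = 1 + x + 2x^3


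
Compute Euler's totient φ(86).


Factor n: 86 = 2 × 43
φ(n) = n · ∏(1 - 1/p) over distinct primes p | n
φ(86) = 86 · (1 - 1/2) · (1 - 1/43) = 42

φ(86) = 42


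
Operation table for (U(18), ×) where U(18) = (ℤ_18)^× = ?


Elements: {1, 5, 7, 11, 13, 17}
Operation: multiplication mod 18
Entry (a, b) = (a × b) mod 18

Cayley table:
   |  1 |  5 |  7 | 11 | 13 | 17
 1 |  1 |  5 |  7 | 11 | 13 | 17
 5 |  5 |  7 | 17 |  1 | 11 | 13
 7 |  7 | 17 | 13 |  5 |  1 | 11
11 | 11 |  1 |  5 | 13 | 17 |  7
13 | 13 | 11 |  1 | 17 |  7 |  5
17 | 17 | 13 | 11 |  7 |  5 |  1


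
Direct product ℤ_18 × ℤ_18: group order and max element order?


|ℤ_18 × ℤ_18| = 18 × 18 = 324
Max element order = lcm(18,18) = 18
Cyclic? No (gcd=18)

|ℤ_18×ℤ_18| = 324, max element order = 18


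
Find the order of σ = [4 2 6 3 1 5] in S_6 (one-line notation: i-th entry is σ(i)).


Cycle decomposition: (1 4 3 6 5)
Cycle lengths: 5
Order = lcm(5) = 5

ord(σ) = 5


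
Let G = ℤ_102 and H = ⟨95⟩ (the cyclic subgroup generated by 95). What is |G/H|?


|⟨95⟩| = n / gcd(95, 102) = 102 / 1 = 102
H is normal (ℤ_102 is abelian).
|G/H| = |G| / |H| = 102 / 102 = 1

|G/H| = 1


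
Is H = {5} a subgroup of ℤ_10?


Subgroup test for H = {5} in (ℤ_10, +):
(1) 0 ∈ H? No
(2) Closure: for all a,b ∈ H, (a+b) mod 10 ∈ H? No  [counterexample: 5 + 5 = 0 ∉ H]
(3) Inverses: for all a ∈ H, -a mod 10 ∈ H? Yes

No, H is not a subgroup of ℤ_10


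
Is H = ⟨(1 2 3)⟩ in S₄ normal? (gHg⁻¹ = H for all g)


H = ⟨(1 2 3)⟩ in S₄
(1 4)(1 2 3)(1 4)⁻¹ = (4 2 3) ∉ ⟨(1 2 3)⟩

No, not a normal subgroup


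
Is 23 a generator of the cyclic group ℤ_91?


g generates ℤ_n iff gcd(g, n) = 1
gcd(23, 91) = 1
Since gcd = 1, 23 is a generator.

Yes, 23 generates ℤ_91


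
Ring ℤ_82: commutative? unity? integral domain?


ℤ_82 is a commutative ring with unity 1; 82 = 2×41 is composite, so 2·41 ≡ 0 gives zero divisors (not an integral domain)
Commutative: Yes
Integral domain: No
Has unity: Yes

ℤ_82: Commutative=Yes, Unity=Yes


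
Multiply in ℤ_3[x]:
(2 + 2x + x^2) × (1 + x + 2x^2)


Expand and collect like terms; reduce coefficients mod 3:
x^0: 2·1 = 2 ≡ 2 (mod 3)
x^1: 2·1 + 2·1 = 4 ≡ 1 (mod 3)
x^2: 2·2 + 2·1 + 1·1 = 7 ≡ 1 (mod 3)
x^3: 2·2 + 1·1 = 5 ≡ 2 (mod 3)
x^4: 1·2 = 2 ≡ 2 (mod 3)
Result: 2 + x + x^2 + 2x^3 + 2x^4

f · g = 2 + x + x^2 + 2x^3 + 2x^4


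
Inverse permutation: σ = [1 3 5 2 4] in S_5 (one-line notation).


To find σ⁻¹, swap domain and range:
σ(1) = 1 → σ⁻¹(1) = 1
σ(2) = 3 → σ⁻¹(3) = 2
σ(3) = 5 → σ⁻¹(5) = 3
σ(4) = 2 → σ⁻¹(2) = 4
σ(5) = 4 → σ⁻¹(4) = 5

σ⁻¹ = [1 4 2 5 3]


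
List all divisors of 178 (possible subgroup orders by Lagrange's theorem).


Lagrange's theorem: |H| divides |G|
|G| = 178
Divisors of 178: 1, 2, 89, 178

Possible subgroup orders: {1, 2, 89, 178}


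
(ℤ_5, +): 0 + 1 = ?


Operation: addition mod 5
0 + 1 = (a + b) mod 5 with a = 0, b = 1

0 + 1 = 1


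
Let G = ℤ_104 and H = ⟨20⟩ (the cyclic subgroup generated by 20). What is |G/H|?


|⟨20⟩| = n / gcd(20, 104) = 104 / 4 = 26
H is normal (ℤ_104 is abelian).
|G/H| = |G| / |H| = 104 / 26 = 4

|G/H| = 4


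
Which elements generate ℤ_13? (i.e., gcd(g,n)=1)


g generates ℤ_n iff gcd(g,n) = 1
Checking each g ∈ {1,...,12}:
gcd(1,13) = 1
gcd(2,13) = 1
gcd(3,13) = 1
gcd(4,13) = 1
gcd(5,13) = 1
gcd(6,13) = 1
gcd(7,13) = 1
gcd(8,13) = 1
gcd(9,13) = 1
gcd(10,13) = 1
gcd(11,13) = 1
gcd(12,13) = 1
Generators: {1, 2, 3, 4, 5, 6, 7, 8, 9, 10, 11, 12}
Number of generators = φ(13) = 12

Generators of ℤ_13 = {1, 2, 3, 4, 5, 6, 7, 8, 9, 10, 11, 12}


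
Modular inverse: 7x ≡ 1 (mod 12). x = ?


Use the extended Euclidean algorithm to write 1 = 7·s + 12·t; then s mod 12 is the inverse.
Euclidean algorithm:
  7 = 0·12 + 7
  12 = 1·7 + 5
  7 = 1·5 + 2
  5 = 2·2 + 1
  2 = 2·1 + 0
gcd(7,12) = 1
Back-substitution gives: 7·(-5) + 12·(3) = 1
So 7⁻¹ ≡ -5 ≡ 7 (mod 12)
Check: 7 × 7 = 49 ≡ 1 (mod 12) ✓

7⁻¹ ≡ 7 (mod 12)


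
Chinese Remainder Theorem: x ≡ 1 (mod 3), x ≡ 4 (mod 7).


m₁ = 3, m₂ = 7, gcd = 1, so CRT applies. M = m₁·m₂ = 21
Let M₁ = M/m₁ = 7, M₂ = M/m₂ = 3
Find y₁ ≡ M₁⁻¹ (mod m₁): 7⁻¹ ≡ 1 (mod 3)
Find y₂ ≡ M₂⁻¹ (mod m₂): 3⁻¹ ≡ 5 (mod 7)
x = a₁·M₁·y₁ + a₂·M₂·y₂ = 1·7·1 + 4·3·5 = 67
Reduce mod 21: x ≡ 4
Check: 4 mod 3 = 1 ✓, 4 mod 7 = 4 ✓

x ≡ 4 (mod 21)


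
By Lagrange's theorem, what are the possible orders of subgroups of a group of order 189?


Lagrange's theorem: |H| divides |G|
|G| = 189
Divisors of 189: 1, 3, 7, 9, 21, 27, 63, 189

Possible subgroup orders: {1, 3, 7, 9, 21, 27, 63, 189}


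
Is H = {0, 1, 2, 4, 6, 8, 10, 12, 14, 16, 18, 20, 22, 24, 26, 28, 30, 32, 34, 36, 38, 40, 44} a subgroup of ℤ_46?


Subgroup test for H = {0, 1, 2, 4, 6, 8, 10, 12, 14, 16, 18, 20, 22, 24, 26, 28, 30, 32, 34, 36, 38, 40, 44} in (ℤ_46, +):
(1) 0 ∈ H? Yes
(2) Closure: for all a,b ∈ H, (a+b) mod 46 ∈ H? No  [counterexample: 1 + 2 = 3 ∉ H]
(3) Inverses: for all a ∈ H, -a mod 46 ∈ H? No

No, H is not a subgroup of ℤ_46


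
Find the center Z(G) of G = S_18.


Z(G) = {g ∈ G | gx = xg for all x ∈ G}
S_n is non-abelian for n ≥ 3; Z(S_18) is trivial

Z(S_18) = {e}


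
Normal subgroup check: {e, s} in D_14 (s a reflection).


H = {e, s} in D_14 (s a reflection)
r·s·r⁻¹ = sr⁻² ≠ s for n ≥ 3, so {e, s} is not closed under conjugation

No, not a normal subgroup


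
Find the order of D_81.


|D_n| = 2n (n rotations and n reflections)
|D_81| = 2×81 = 162

|D_81| = 162


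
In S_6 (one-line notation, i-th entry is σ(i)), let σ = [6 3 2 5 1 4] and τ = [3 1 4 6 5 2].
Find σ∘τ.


σ∘τ: apply τ first, then σ
1 →τ 3 →σ 2
2 →τ 1 →σ 6
3 →τ 4 →σ 5
4 →τ 6 →σ 4
5 →τ 5 →σ 1
6 →τ 2 →σ 3

σ∘τ = [2 6 5 4 1 3]


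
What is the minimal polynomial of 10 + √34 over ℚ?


Let α = 10 + √34. Then α - 10 = √34, so (α - 10)² = 34, giving α² - 20α + 66 = 0. Degree 2 and α ∉ ℚ, so this is the minimal polynomial.

Minimal polynomial: x² - 20x + 66


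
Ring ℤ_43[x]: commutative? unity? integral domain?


ℤ_43 is a field (n prime), so ℤ_43[x] is a commutative integral domain with unity
Commutative: Yes
Integral domain: Yes
Has unity: Yes

ℤ_43[x]: Commutative=Yes, Unity=Yes


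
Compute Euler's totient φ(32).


Factor n: 32 = 2^5
φ(n) = n · ∏(1 - 1/p) over distinct primes p | n
φ(32) = 32 · (1 - 1/2) = 16

φ(32) = 16


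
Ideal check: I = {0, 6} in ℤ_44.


Check ideal conditions for I = {0, 6} in ℤ_44:
(1) I is an additive subgroup? No
(2) For r ∈ ℤ_44 and a ∈ I: r·a ∈ I? No  [counterexample: r=2, a=6, r·a mod 44 = 12 ∉ I]

No, I is not an ideal of ℤ_44


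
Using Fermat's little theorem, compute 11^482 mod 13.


Fermat's little theorem: if p is prime and gcd(a,p)=1, then a^(p-1) ≡ 1 (mod p)
p = 13 is prime, gcd(11,13) = 1
Reduce exponent: 482 mod 12 = 2
So 11^482 ≡ 11^2 (mod 13)
11^2 mod 13 = 4

11^482 ≡ 4 (mod 13)


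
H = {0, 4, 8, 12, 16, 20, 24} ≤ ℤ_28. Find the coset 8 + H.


8 + H = {8 + h (mod 28) : h ∈ H}
8+0=8, 8+4=12, 8+8=16, 8+12=20, 8+16=24, 8+20=0, 8+24=4
8 + H = {0, 4, 8, 12, 16, 20, 24} = 0 + H

8 + H = {0, 4, 8, 12, 16, 20, 24}


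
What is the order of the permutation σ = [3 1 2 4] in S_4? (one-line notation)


Cycle decomposition: (1 3 2)
Cycle lengths: 3
Order = lcm(3) = 3

ord(σ) = 3


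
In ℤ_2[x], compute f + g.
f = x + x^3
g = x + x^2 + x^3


Add coefficients mod 2:
x^0: 0 + 0 = 0 (mod 2)
x^1: 1 + 1 = 0 (mod 2)
x^2: 0 + 1 = 1 (mod 2)
x^3: 1 + 1 = 0 (mod 2)
Result: x^2

f + g = x^2


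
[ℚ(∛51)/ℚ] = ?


∛51 has minimal polynomial x³ - 51 (irreducible over ℚ since 51 is not a perfect cube)

[ℚ(∛51)/ℚ] = 3


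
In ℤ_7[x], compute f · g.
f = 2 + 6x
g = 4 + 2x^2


Expand and collect like terms; reduce coefficients mod 7:
x^0: 2·4 = 8 ≡ 1 (mod 7)
x^1: 2·0 + 6·4 = 24 ≡ 3 (mod 7)
x^2: 2·2 + 6·0 = 4 ≡ 4 (mod 7)
x^3: 6·2 = 12 ≡ 5 (mod 7)
Result: 1 + 3x + 4x^2 + 5x^3

f · g = 1 + 3x + 4x^2 + 5x^3


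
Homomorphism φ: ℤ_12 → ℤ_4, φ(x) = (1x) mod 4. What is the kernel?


Kernel = preimage of identity
ker(φ) = {x ∈ ℤ_12 : 1x ≡ 0 (mod 4)}. Since 4 | 12, φ is well-defined. The kernel is the cyclic subgroup ⟨4⟩ of ℤ_12 (order 3), i.e. {0, 4, 8}

ker(φ) = {0, 4, 8}


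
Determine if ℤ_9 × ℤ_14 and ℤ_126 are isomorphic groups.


Comparing ℤ_9 × ℤ_14 and ℤ_126:
gcd(9,14) = 1, so ℤ_9 × ℤ_14 ≅ ℤ_126 (CRT)

Yes, ℤ_9 × ℤ_14 ≅ ℤ_126


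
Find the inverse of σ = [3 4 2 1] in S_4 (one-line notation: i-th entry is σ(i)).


To find σ⁻¹, swap domain and range:
σ(1) = 3 → σ⁻¹(3) = 1
σ(2) = 4 → σ⁻¹(4) = 2
σ(3) = 2 → σ⁻¹(2) = 3
σ(4) = 1 → σ⁻¹(1) = 4

σ⁻¹ = [4 3 1 2]


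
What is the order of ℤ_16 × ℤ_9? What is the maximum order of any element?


|ℤ_16 × ℤ_9| = 16 × 9 = 144
Max element order = lcm(16,9) = 144
Cyclic? Yes (gcd=1)

|ℤ_16×ℤ_9| = 144, max element order = 144


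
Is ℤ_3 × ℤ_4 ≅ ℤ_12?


Comparing ℤ_3 × ℤ_4 and ℤ_12:
gcd(3,4) = 1, so ℤ_3 × ℤ_4 ≅ ℤ_12 (CRT)

Yes, ℤ_3 × ℤ_4 ≅ ℤ_12


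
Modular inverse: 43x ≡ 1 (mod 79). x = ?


Use the extended Euclidean algorithm to write 1 = 43·s + 79·t; then s mod 79 is the inverse.
Euclidean algorithm:
  43 = 0·79 + 43
  79 = 1·43 + 36
  43 = 1·36 + 7
  36 = 5·7 + 1
  7 = 7·1 + 0
gcd(43,79) = 1
Back-substitution gives: 43·(-11) + 79·(6) = 1
So 43⁻¹ ≡ -11 ≡ 68 (mod 79)
Check: 43 × 68 = 2924 ≡ 1 (mod 79) ✓

43⁻¹ ≡ 68 (mod 79)


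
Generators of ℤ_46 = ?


g generates ℤ_n iff gcd(g,n) = 1
Prime factors of 46: 2, 23
Generators are g ∈ {1,...,45} not divisible by any of these primes.
Generators: {1, 3, 5, 7, 9, 11, 13, 15, 17, 19, 21, 25, 27, 29, 31, 33, 35, 37, 39, 41, 43, 45}
Number of generators = φ(46) = 22

Generators of ℤ_46 = {1, 3, 5, 7, 9, 11, 13, 15, 17, 19, 21, 25, 27, 29, 31, 33, 35, 37, 39, 41, 43, 45}


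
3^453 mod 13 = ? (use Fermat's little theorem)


Fermat's little theorem: if p is prime and gcd(a,p)=1, then a^(p-1) ≡ 1 (mod p)
p = 13 is prime, gcd(3,13) = 1
Reduce exponent: 453 mod 12 = 9
So 3^453 ≡ 3^9 (mod 13)
3^9 mod 13 = 1

3^453 ≡ 1 (mod 13)


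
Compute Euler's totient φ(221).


Factor n: 221 = 13 × 17
φ(n) = n · ∏(1 - 1/p) over distinct primes p | n
φ(221) = 221 · (1 - 1/13) · (1 - 1/17) = 192

φ(221) = 192


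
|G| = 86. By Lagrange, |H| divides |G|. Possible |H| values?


Lagrange's theorem: |H| divides |G|
|G| = 86
Divisors of 86: 1, 2, 43, 86

Possible subgroup orders: {1, 2, 43, 86}


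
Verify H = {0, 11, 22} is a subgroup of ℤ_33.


Subgroup test for H = {0, 11, 22} in (ℤ_33, +):
(1) 0 ∈ H? Yes
(2) Closure: for all a,b ∈ H, (a+b) mod 33 ∈ H? Yes
(3) Inverses: for all a ∈ H, -a mod 33 ∈ H? Yes

Yes, H is a subgroup of ℤ_33


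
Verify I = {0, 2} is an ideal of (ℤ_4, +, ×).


Check ideal conditions for I = {0, 2} in ℤ_4:
(1) I is an additive subgroup? Yes
(2) For r ∈ ℤ_4 and a ∈ I: r·a ∈ I? Yes

Yes, I is an ideal of ℤ_4


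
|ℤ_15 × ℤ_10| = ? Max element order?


|ℤ_15 × ℤ_10| = 15 × 10 = 150
Max element order = lcm(15,10) = 30
Cyclic? No (gcd=5)

|ℤ_15×ℤ_10| = 150, max element order = 30


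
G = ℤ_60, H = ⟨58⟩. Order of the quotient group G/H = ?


|⟨58⟩| = n / gcd(58, 60) = 60 / 2 = 30
H is normal (ℤ_60 is abelian).
|G/H| = |G| / |H| = 60 / 30 = 2

|G/H| = 2


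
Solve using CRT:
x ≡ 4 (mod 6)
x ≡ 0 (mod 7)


m₁ = 6, m₂ = 7, gcd = 1, so CRT applies. M = m₁·m₂ = 42
Let M₁ = M/m₁ = 7, M₂ = M/m₂ = 6
Find y₁ ≡ M₁⁻¹ (mod m₁): 7⁻¹ ≡ 1 (mod 6)
Find y₂ ≡ M₂⁻¹ (mod m₂): 6⁻¹ ≡ 6 (mod 7)
x = a₁·M₁·y₁ + a₂·M₂·y₂ = 4·7·1 + 0·6·6 = 28
Reduce mod 42: x ≡ 28
Check: 28 mod 6 = 4 ✓, 28 mod 7 = 0 ✓

x ≡ 28 (mod 42)


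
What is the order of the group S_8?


|S_n| = n! (number of permutations of n symbols)
|S_8| = 8! = 40320

|S_8| = 40320


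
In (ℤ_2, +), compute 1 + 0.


Operation: addition mod 2
1 + 0 = (a + b) mod 2 with a = 1, b = 0

1 + 0 = 1


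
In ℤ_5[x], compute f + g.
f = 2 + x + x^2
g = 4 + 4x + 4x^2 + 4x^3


Add coefficients mod 5:
x^0: 2 + 4 = 1 (mod 5)
x^1: 1 + 4 = 0 (mod 5)
x^2: 1 + 4 = 0 (mod 5)
x^3: 0 + 4 = 4 (mod 5)
Result: 1 + 4x^3

f + g = 1 + 4x^3


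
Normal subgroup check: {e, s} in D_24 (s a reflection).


H = {e, s} in D_24 (s a reflection)
r·s·r⁻¹ = sr⁻² ≠ s for n ≥ 3, so {e, s} is not closed under conjugation

No, not a normal subgroup


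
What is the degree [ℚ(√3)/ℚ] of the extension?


√3 has minimal polynomial x² - 3 (irreducible over ℚ since 3 is squarefree)

[ℚ(√3)/ℚ] = 2


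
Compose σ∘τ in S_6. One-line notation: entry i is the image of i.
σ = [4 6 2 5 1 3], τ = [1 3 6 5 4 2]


σ∘τ: apply τ first, then σ
1 →τ 1 →σ 4
2 →τ 3 →σ 2
3 →τ 6 →σ 3
4 →τ 5 →σ 1
5 →τ 4 →σ 5
6 →τ 2 →σ 6

σ∘τ = [4 2 3 1 5 6]


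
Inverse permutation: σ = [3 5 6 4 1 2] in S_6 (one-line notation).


To find σ⁻¹, swap domain and range:
σ(1) = 3 → σ⁻¹(3) = 1
σ(2) = 5 → σ⁻¹(5) = 2
σ(3) = 6 → σ⁻¹(6) = 3
σ(4) = 4 → σ⁻¹(4) = 4
σ(5) = 1 → σ⁻¹(1) = 5
σ(6) = 2 → σ⁻¹(2) = 6

σ⁻¹ = [5 6 1 4 2 3]


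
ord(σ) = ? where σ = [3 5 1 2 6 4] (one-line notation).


Cycle decomposition: (1 3) (2 5 6 4)
Cycle lengths: 2, 4
Order = lcm(2, 4) = 4

ord(σ) = 4


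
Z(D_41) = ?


Z(G) = {g ∈ G | gx = xg for all x ∈ G}
For odd n, Z(D_n) = {e}: no nontrivial rotation commutes with all reflections

Z(D_41) = {e}


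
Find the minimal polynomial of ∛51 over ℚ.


∛51 satisfies x³ - 51 = 0, irreducible over ℚ (no rational root; 51 is not a perfect cube)

Minimal polynomial: x³ - 51


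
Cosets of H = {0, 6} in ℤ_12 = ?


H = {0, 6}, |H| = 2
Number of cosets = |G|/|H| = 12/2 = 6
0 + H = {0, 6}
1 + H = {1, 7}
2 + H = {2, 8}
3 + H = {3, 9}
4 + H = {4, 10}
5 + H = {5, 11}

Cosets: 0+H={0,6}; 1+H={1,7}; 2+H={2,8}; 3+H={3,9}; 4+H={4,10}; 5+H={5,11}


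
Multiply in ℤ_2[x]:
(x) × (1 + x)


Expand and collect like terms; reduce coefficients mod 2:
x^0: 0·1 = 0 ≡ 0 (mod 2)
x^1: 0·1 + 1·1 = 1 ≡ 1 (mod 2)
x^2: 1·1 = 1 ≡ 1 (mod 2)
Result: x + x^2

f · g = x + x^2


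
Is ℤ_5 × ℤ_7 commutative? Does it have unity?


Direct product ring; commutative with unity (1,1); but (1,0)·(0,1) = (0,0) gives zero divisors, so not an integral domain
Commutative: Yes
Integral domain: No
Has unity: Yes

ℤ_5 × ℤ_7: Commutative=Yes, Unity=Yes


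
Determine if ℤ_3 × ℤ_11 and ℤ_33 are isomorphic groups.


Comparing ℤ_3 × ℤ_11 and ℤ_33:
gcd(3,11) = 1, so ℤ_3 × ℤ_11 ≅ ℤ_33 (CRT)

Yes, ℤ_3 × ℤ_11 ≅ ℤ_33


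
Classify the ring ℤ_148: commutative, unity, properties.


ℤ_148 is a commutative ring with unity 1; 148 = 2×74 is composite, so 2·74 ≡ 0 gives zero divisors (not an integral domain)
Commutative: Yes
Integral domain: No
Has unity: Yes

ℤ_148: Commutative=Yes, Unity=Yes


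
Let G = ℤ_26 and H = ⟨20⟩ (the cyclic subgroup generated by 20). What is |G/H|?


|⟨20⟩| = n / gcd(20, 26) = 26 / 2 = 13
H is normal (ℤ_26 is abelian).
|G/H| = |G| / |H| = 26 / 13 = 2

|G/H| = 2


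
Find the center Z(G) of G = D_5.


Z(G) = {g ∈ G | gx = xg for all x ∈ G}
For odd n, Z(D_n) = {e}: no nontrivial rotation commutes with all reflections

Z(D_5) = {e}


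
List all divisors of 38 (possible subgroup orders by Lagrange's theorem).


Lagrange's theorem: |H| divides |G|
|G| = 38
Divisors of 38: 1, 2, 19, 38

Possible subgroup orders: {1, 2, 19, 38}


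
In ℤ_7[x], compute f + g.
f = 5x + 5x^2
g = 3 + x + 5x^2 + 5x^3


Add coefficients mod 7:
x^0: 0 + 3 = 3 (mod 7)
x^1: 5 + 1 = 6 (mod 7)
x^2: 5 + 5 = 3 (mod 7)
x^3: 0 + 5 = 5 (mod 7)
Result: 3 + 6x + 3x^2 + 5x^3

f + g = 3 + 6x + 3x^2 + 5x^3


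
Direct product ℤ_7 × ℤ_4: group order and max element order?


|ℤ_7 × ℤ_4| = 7 × 4 = 28
Max element order = lcm(7,4) = 28
Cyclic? Yes (gcd=1)

|ℤ_7×ℤ_4| = 28, max element order = 28


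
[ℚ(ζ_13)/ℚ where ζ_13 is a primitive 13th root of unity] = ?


[ℚ(ζ_n):ℚ] = deg Φ_n(x) = φ(n). Here φ(13) = 12

[ℚ(ζ_13)/ℚ where ζ_13 is a primitive 13th root of unity] = 12


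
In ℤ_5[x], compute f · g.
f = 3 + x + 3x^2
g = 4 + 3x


Expand and collect like terms; reduce coefficients mod 5:
x^0: 3·4 = 12 ≡ 2 (mod 5)
x^1: 3·3 + 1·4 = 13 ≡ 3 (mod 5)
x^2: 1·3 + 3·4 = 15 ≡ 0 (mod 5)
x^3: 3·3 = 9 ≡ 4 (mod 5)
Result: 2 + 3x + 4x^3

f · g = 2 + 3x + 4x^3


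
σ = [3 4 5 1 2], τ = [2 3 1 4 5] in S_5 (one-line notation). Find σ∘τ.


σ∘τ: apply τ first, then σ
1 →τ 2 →σ 4
2 →τ 3 →σ 5
3 →τ 1 →σ 3
4 →τ 4 →σ 1
5 →τ 5 →σ 2

σ∘τ = [4 5 3 1 2]


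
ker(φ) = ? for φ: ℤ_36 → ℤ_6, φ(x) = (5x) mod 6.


Kernel = preimage of identity
ker(φ) = {x ∈ ℤ_36 : 5x ≡ 0 (mod 6)}. Since 6 | 36, φ is well-defined. The kernel is the cyclic subgroup ⟨6⟩ of ℤ_36 (order 6), i.e. {0, 6, 12, 18, 24, 30}

ker(φ) = {0, 6, 12, 18, 24, 30}


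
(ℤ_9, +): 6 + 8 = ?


Operation: addition mod 9
6 + 8 = (a + b) mod 9 with a = 6, b = 8

6 + 8 = 5


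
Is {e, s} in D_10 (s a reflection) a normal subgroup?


H = {e, s} in D_10 (s a reflection)
r·s·r⁻¹ = sr⁻² ≠ s for n ≥ 3, so {e, s} is not closed under conjugation

No, not a normal subgroup


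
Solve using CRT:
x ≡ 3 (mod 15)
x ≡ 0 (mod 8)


m₁ = 15, m₂ = 8, gcd = 1, so CRT applies. M = m₁·m₂ = 120
Let M₁ = M/m₁ = 8, M₂ = M/m₂ = 15
Find y₁ ≡ M₁⁻¹ (mod m₁): 8⁻¹ ≡ 2 (mod 15)
Find y₂ ≡ M₂⁻¹ (mod m₂): 15⁻¹ ≡ 7 (mod 8)
x = a₁·M₁·y₁ + a₂·M₂·y₂ = 3·8·2 + 0·15·7 = 48
Reduce mod 120: x ≡ 48
Check: 48 mod 15 = 3 ✓, 48 mod 8 = 0 ✓

x ≡ 48 (mod 120)
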